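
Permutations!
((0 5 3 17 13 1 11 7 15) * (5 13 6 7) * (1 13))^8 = ((0 1 11 5 3 17 6 7 15))^8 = (0 15 7 6 17 3 5 11 1)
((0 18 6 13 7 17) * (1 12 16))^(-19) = (0 17 7 13 6 18)(1 16 12)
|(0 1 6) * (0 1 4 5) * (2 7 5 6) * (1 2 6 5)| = |(0 4 5)(1 6 2 7)| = 12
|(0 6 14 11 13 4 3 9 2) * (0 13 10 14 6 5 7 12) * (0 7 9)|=42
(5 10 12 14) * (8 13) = (5 10 12 14)(8 13) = [0, 1, 2, 3, 4, 10, 6, 7, 13, 9, 12, 11, 14, 8, 5]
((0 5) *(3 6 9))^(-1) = (0 5)(3 9 6)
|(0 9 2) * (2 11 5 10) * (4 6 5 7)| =|(0 9 11 7 4 6 5 10 2)| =9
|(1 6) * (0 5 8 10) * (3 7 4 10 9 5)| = 30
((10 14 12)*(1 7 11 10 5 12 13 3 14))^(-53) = ((1 7 11 10)(3 14 13)(5 12))^(-53) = (1 10 11 7)(3 14 13)(5 12)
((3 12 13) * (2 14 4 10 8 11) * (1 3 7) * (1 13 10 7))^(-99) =((1 3 12 10 8 11 2 14 4 7 13))^(-99) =(14)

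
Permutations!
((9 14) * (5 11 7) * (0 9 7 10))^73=(0 7 10 14 11 9 5)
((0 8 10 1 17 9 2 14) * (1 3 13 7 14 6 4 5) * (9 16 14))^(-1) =(0 14 16 17 1 5 4 6 2 9 7 13 3 10 8)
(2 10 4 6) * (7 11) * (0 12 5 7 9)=[12, 1, 10, 3, 6, 7, 2, 11, 8, 0, 4, 9, 5]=(0 12 5 7 11 9)(2 10 4 6)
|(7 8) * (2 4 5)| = 6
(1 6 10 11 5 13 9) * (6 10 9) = (1 10 11 5 13 6 9) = [0, 10, 2, 3, 4, 13, 9, 7, 8, 1, 11, 5, 12, 6]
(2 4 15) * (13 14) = [0, 1, 4, 3, 15, 5, 6, 7, 8, 9, 10, 11, 12, 14, 13, 2] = (2 4 15)(13 14)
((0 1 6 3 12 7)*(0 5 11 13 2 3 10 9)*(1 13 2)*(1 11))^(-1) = ((0 13 11 2 3 12 7 5 1 6 10 9))^(-1) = (0 9 10 6 1 5 7 12 3 2 11 13)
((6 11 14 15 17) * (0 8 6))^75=(0 15 11 8 17 14 6)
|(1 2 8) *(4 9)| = 6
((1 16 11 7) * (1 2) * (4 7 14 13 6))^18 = (16)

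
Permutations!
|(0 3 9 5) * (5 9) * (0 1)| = 4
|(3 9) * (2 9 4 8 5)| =|(2 9 3 4 8 5)| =6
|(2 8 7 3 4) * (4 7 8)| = 2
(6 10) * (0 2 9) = (0 2 9)(6 10) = [2, 1, 9, 3, 4, 5, 10, 7, 8, 0, 6]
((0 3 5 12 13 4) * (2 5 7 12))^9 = (0 12)(2 5)(3 13)(4 7)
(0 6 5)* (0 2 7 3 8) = (0 6 5 2 7 3 8) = [6, 1, 7, 8, 4, 2, 5, 3, 0]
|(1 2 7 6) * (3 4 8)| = 12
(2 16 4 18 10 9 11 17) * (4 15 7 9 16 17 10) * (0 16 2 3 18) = (0 16 15 7 9 11 10 2 17 3 18 4) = [16, 1, 17, 18, 0, 5, 6, 9, 8, 11, 2, 10, 12, 13, 14, 7, 15, 3, 4]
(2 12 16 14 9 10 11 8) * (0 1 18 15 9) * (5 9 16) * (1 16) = (0 16 14)(1 18 15)(2 12 5 9 10 11 8) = [16, 18, 12, 3, 4, 9, 6, 7, 2, 10, 11, 8, 5, 13, 0, 1, 14, 17, 15]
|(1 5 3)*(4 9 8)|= |(1 5 3)(4 9 8)|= 3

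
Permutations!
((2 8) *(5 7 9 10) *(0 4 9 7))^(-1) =(0 5 10 9 4)(2 8)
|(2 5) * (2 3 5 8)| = |(2 8)(3 5)| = 2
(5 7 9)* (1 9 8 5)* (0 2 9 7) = [2, 7, 9, 3, 4, 0, 6, 8, 5, 1] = (0 2 9 1 7 8 5)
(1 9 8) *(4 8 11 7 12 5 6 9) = (1 4 8)(5 6 9 11 7 12) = [0, 4, 2, 3, 8, 6, 9, 12, 1, 11, 10, 7, 5]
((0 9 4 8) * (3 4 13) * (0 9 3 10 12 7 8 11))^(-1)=(0 11 4 3)(7 12 10 13 9 8)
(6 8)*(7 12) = (6 8)(7 12) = [0, 1, 2, 3, 4, 5, 8, 12, 6, 9, 10, 11, 7]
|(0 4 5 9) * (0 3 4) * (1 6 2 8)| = |(1 6 2 8)(3 4 5 9)| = 4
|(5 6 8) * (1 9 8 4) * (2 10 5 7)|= 9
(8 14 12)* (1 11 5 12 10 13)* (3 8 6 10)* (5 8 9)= (1 11 8 14 3 9 5 12 6 10 13)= [0, 11, 2, 9, 4, 12, 10, 7, 14, 5, 13, 8, 6, 1, 3]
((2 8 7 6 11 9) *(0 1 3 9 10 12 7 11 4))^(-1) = ((0 1 3 9 2 8 11 10 12 7 6 4))^(-1) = (0 4 6 7 12 10 11 8 2 9 3 1)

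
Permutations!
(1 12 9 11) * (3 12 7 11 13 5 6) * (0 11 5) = [11, 7, 2, 12, 4, 6, 3, 5, 8, 13, 10, 1, 9, 0] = (0 11 1 7 5 6 3 12 9 13)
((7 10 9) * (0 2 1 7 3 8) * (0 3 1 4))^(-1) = (0 4 2)(1 9 10 7)(3 8)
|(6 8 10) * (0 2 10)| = |(0 2 10 6 8)| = 5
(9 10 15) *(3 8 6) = [0, 1, 2, 8, 4, 5, 3, 7, 6, 10, 15, 11, 12, 13, 14, 9] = (3 8 6)(9 10 15)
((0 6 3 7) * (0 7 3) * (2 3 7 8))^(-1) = (0 6)(2 8 7 3)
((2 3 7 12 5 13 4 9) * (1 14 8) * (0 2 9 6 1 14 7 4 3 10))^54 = (14)(1 4 13 12)(3 5 7 6)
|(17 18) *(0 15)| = 2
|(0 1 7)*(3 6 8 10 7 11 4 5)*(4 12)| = |(0 1 11 12 4 5 3 6 8 10 7)| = 11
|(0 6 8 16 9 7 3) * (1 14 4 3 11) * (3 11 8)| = 12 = |(0 6 3)(1 14 4 11)(7 8 16 9)|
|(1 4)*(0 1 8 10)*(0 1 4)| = 5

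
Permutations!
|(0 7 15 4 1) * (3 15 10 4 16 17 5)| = 5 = |(0 7 10 4 1)(3 15 16 17 5)|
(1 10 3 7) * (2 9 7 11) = (1 10 3 11 2 9 7) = [0, 10, 9, 11, 4, 5, 6, 1, 8, 7, 3, 2]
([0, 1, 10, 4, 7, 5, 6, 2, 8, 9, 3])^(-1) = (2 7 4 3 10)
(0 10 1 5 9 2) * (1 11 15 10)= (0 1 5 9 2)(10 11 15)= [1, 5, 0, 3, 4, 9, 6, 7, 8, 2, 11, 15, 12, 13, 14, 10]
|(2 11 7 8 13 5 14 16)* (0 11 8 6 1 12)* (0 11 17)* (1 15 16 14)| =|(0 17)(1 12 11 7 6 15 16 2 8 13 5)| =22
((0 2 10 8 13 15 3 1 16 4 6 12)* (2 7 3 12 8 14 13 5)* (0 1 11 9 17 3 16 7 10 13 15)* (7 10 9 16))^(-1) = (0 13 2 5 8 6 4 16 11 3 17 9)(1 12 15 14 10)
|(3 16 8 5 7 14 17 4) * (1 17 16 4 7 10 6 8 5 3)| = |(1 17 7 14 16 5 10 6 8 3 4)| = 11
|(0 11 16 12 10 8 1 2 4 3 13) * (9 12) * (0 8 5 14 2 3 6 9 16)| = |(16)(0 11)(1 3 13 8)(2 4 6 9 12 10 5 14)| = 8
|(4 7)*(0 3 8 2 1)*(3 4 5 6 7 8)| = 15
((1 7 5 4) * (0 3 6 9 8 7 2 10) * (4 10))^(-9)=(0 10 5 7 8 9 6 3)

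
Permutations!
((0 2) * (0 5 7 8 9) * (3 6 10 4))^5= ((0 2 5 7 8 9)(3 6 10 4))^5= (0 9 8 7 5 2)(3 6 10 4)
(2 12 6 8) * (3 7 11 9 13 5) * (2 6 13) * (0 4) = (0 4)(2 12 13 5 3 7 11 9)(6 8) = [4, 1, 12, 7, 0, 3, 8, 11, 6, 2, 10, 9, 13, 5]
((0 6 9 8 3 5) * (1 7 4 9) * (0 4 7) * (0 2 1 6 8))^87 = ((0 8 3 5 4 9)(1 2))^87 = (0 5)(1 2)(3 9)(4 8)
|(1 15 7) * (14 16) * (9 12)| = 6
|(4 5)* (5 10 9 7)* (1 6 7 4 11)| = 15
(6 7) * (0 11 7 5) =(0 11 7 6 5) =[11, 1, 2, 3, 4, 0, 5, 6, 8, 9, 10, 7]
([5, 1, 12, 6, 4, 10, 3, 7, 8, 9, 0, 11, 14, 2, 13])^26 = [10, 1, 14, 3, 4, 0, 6, 7, 8, 9, 5, 11, 13, 12, 2]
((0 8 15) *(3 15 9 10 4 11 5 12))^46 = (0 5 9 3 4)(8 12 10 15 11)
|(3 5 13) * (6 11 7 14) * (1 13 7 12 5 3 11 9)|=9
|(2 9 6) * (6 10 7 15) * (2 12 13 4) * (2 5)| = |(2 9 10 7 15 6 12 13 4 5)| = 10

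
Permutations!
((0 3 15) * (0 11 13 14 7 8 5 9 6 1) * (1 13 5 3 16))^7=((0 16 1)(3 15 11 5 9 6 13 14 7 8))^7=(0 16 1)(3 14 9 15 7 6 11 8 13 5)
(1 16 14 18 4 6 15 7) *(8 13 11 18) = (1 16 14 8 13 11 18 4 6 15 7) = [0, 16, 2, 3, 6, 5, 15, 1, 13, 9, 10, 18, 12, 11, 8, 7, 14, 17, 4]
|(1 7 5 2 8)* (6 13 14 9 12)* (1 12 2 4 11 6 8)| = |(1 7 5 4 11 6 13 14 9 2)(8 12)| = 10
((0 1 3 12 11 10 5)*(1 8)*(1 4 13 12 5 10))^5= ((0 8 4 13 12 11 1 3 5))^5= (0 11 8 1 4 3 13 5 12)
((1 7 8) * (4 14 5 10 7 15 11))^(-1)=(1 8 7 10 5 14 4 11 15)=((1 15 11 4 14 5 10 7 8))^(-1)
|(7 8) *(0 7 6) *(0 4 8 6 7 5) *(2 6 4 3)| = |(0 5)(2 6 3)(4 8 7)| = 6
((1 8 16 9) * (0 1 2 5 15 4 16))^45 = ((0 1 8)(2 5 15 4 16 9))^45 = (2 4)(5 16)(9 15)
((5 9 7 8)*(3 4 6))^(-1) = ((3 4 6)(5 9 7 8))^(-1) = (3 6 4)(5 8 7 9)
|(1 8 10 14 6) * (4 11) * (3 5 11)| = |(1 8 10 14 6)(3 5 11 4)| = 20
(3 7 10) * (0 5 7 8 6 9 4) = (0 5 7 10 3 8 6 9 4) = [5, 1, 2, 8, 0, 7, 9, 10, 6, 4, 3]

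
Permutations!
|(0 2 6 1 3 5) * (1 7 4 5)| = 6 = |(0 2 6 7 4 5)(1 3)|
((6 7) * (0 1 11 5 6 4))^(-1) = ((0 1 11 5 6 7 4))^(-1) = (0 4 7 6 5 11 1)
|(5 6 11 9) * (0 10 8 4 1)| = |(0 10 8 4 1)(5 6 11 9)| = 20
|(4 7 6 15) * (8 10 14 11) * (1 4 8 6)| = |(1 4 7)(6 15 8 10 14 11)| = 6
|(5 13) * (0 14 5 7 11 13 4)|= |(0 14 5 4)(7 11 13)|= 12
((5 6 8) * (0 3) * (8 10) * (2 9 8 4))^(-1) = (0 3)(2 4 10 6 5 8 9)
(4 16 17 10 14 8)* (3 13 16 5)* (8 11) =[0, 1, 2, 13, 5, 3, 6, 7, 4, 9, 14, 8, 12, 16, 11, 15, 17, 10] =(3 13 16 17 10 14 11 8 4 5)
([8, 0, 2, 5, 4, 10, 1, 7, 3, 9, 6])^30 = (0 3 10 1 8 5 6)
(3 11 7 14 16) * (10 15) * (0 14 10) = (0 14 16 3 11 7 10 15) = [14, 1, 2, 11, 4, 5, 6, 10, 8, 9, 15, 7, 12, 13, 16, 0, 3]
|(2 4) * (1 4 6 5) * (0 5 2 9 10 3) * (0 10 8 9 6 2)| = |(0 5 1 4 6)(3 10)(8 9)| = 10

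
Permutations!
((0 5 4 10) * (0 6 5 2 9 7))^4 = ((0 2 9 7)(4 10 6 5))^4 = (10)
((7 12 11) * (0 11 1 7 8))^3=(12)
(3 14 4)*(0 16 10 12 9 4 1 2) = (0 16 10 12 9 4 3 14 1 2) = [16, 2, 0, 14, 3, 5, 6, 7, 8, 4, 12, 11, 9, 13, 1, 15, 10]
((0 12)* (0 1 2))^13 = (0 12 1 2)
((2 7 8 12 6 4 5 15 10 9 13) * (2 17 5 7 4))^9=((2 4 7 8 12 6)(5 15 10 9 13 17))^9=(2 8)(4 12)(5 9)(6 7)(10 17)(13 15)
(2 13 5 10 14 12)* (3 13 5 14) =[0, 1, 5, 13, 4, 10, 6, 7, 8, 9, 3, 11, 2, 14, 12] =(2 5 10 3 13 14 12)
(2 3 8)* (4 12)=(2 3 8)(4 12)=[0, 1, 3, 8, 12, 5, 6, 7, 2, 9, 10, 11, 4]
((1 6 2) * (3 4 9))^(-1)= ((1 6 2)(3 4 9))^(-1)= (1 2 6)(3 9 4)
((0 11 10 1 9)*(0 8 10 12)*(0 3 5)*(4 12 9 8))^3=((0 11 9 4 12 3 5)(1 8 10))^3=(0 4 5 9 3 11 12)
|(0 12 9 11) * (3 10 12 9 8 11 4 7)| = 9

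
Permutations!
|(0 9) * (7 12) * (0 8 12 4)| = 6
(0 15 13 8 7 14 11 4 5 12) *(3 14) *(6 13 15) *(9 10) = (15)(0 6 13 8 7 3 14 11 4 5 12)(9 10) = [6, 1, 2, 14, 5, 12, 13, 3, 7, 10, 9, 4, 0, 8, 11, 15]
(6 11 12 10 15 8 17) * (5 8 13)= (5 8 17 6 11 12 10 15 13)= [0, 1, 2, 3, 4, 8, 11, 7, 17, 9, 15, 12, 10, 5, 14, 13, 16, 6]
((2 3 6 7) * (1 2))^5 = (7)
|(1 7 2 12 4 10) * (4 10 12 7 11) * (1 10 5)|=10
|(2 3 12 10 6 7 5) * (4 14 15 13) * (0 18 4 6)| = 13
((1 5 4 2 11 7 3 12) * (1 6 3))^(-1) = (1 7 11 2 4 5)(3 6 12)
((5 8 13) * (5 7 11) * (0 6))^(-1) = ((0 6)(5 8 13 7 11))^(-1) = (0 6)(5 11 7 13 8)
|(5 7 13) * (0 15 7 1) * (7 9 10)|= 8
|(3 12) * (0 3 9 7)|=|(0 3 12 9 7)|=5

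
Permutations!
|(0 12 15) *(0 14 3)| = 5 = |(0 12 15 14 3)|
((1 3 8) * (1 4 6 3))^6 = ((3 8 4 6))^6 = (3 4)(6 8)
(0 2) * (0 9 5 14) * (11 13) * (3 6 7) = [2, 1, 9, 6, 4, 14, 7, 3, 8, 5, 10, 13, 12, 11, 0] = (0 2 9 5 14)(3 6 7)(11 13)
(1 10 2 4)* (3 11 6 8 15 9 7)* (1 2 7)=(1 10 7 3 11 6 8 15 9)(2 4)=[0, 10, 4, 11, 2, 5, 8, 3, 15, 1, 7, 6, 12, 13, 14, 9]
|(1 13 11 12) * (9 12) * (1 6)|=|(1 13 11 9 12 6)|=6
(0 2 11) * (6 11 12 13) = [2, 1, 12, 3, 4, 5, 11, 7, 8, 9, 10, 0, 13, 6] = (0 2 12 13 6 11)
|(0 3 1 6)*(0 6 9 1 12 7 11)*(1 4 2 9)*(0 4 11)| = |(0 3 12 7)(2 9 11 4)| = 4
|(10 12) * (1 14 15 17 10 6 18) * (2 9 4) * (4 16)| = |(1 14 15 17 10 12 6 18)(2 9 16 4)| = 8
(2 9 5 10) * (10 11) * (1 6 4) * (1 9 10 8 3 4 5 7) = (1 6 5 11 8 3 4 9 7)(2 10) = [0, 6, 10, 4, 9, 11, 5, 1, 3, 7, 2, 8]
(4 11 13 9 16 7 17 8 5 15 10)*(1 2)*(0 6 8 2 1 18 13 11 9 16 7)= (0 6 8 5 15 10 4 9 7 17 2 18 13 16)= [6, 1, 18, 3, 9, 15, 8, 17, 5, 7, 4, 11, 12, 16, 14, 10, 0, 2, 13]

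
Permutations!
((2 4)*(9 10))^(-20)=((2 4)(9 10))^(-20)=(10)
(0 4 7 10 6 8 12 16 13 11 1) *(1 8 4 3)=[3, 0, 2, 1, 7, 5, 4, 10, 12, 9, 6, 8, 16, 11, 14, 15, 13]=(0 3 1)(4 7 10 6)(8 12 16 13 11)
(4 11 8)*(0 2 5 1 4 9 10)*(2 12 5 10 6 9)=[12, 4, 10, 3, 11, 1, 9, 7, 2, 6, 0, 8, 5]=(0 12 5 1 4 11 8 2 10)(6 9)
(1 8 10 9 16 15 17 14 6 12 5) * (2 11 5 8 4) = (1 4 2 11 5)(6 12 8 10 9 16 15 17 14) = [0, 4, 11, 3, 2, 1, 12, 7, 10, 16, 9, 5, 8, 13, 6, 17, 15, 14]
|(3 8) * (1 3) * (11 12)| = 6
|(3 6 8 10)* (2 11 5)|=12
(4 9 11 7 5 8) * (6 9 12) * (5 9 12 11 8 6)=(4 11 7 9 8)(5 6 12)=[0, 1, 2, 3, 11, 6, 12, 9, 4, 8, 10, 7, 5]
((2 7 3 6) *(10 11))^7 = (2 6 3 7)(10 11)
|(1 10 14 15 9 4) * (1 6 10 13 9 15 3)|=|(15)(1 13 9 4 6 10 14 3)|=8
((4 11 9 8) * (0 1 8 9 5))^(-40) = (0 8 11)(1 4 5)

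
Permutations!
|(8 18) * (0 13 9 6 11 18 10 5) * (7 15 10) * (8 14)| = |(0 13 9 6 11 18 14 8 7 15 10 5)| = 12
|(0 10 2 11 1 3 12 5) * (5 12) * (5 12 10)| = 6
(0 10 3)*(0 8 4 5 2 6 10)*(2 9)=[0, 1, 6, 8, 5, 9, 10, 7, 4, 2, 3]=(2 6 10 3 8 4 5 9)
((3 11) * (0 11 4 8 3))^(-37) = (0 11)(3 8 4)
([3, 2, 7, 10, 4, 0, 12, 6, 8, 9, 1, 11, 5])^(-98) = [3, 2, 7, 10, 4, 0, 12, 6, 8, 9, 1, 11, 5]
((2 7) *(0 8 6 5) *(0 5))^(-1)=(0 6 8)(2 7)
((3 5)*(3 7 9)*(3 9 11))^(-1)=(3 11 7 5)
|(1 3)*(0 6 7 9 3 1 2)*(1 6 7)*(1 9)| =7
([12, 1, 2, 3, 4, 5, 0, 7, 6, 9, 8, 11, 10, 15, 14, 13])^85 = (13 15)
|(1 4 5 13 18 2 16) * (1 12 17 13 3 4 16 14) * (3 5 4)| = 8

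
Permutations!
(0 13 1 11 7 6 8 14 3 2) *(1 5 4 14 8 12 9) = (0 13 5 4 14 3 2)(1 11 7 6 12 9) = [13, 11, 0, 2, 14, 4, 12, 6, 8, 1, 10, 7, 9, 5, 3]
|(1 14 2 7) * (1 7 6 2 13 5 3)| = |(1 14 13 5 3)(2 6)| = 10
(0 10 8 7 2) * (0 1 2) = [10, 2, 1, 3, 4, 5, 6, 0, 7, 9, 8] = (0 10 8 7)(1 2)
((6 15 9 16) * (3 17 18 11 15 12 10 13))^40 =((3 17 18 11 15 9 16 6 12 10 13))^40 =(3 6 11 13 16 18 10 9 17 12 15)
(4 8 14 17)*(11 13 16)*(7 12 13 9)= (4 8 14 17)(7 12 13 16 11 9)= [0, 1, 2, 3, 8, 5, 6, 12, 14, 7, 10, 9, 13, 16, 17, 15, 11, 4]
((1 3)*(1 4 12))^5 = ((1 3 4 12))^5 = (1 3 4 12)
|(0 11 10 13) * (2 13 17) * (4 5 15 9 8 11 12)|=12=|(0 12 4 5 15 9 8 11 10 17 2 13)|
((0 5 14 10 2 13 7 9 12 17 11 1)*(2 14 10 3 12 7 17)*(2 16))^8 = (0 13 3)(1 2 14)(5 17 12)(10 11 16)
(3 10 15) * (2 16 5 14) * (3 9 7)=(2 16 5 14)(3 10 15 9 7)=[0, 1, 16, 10, 4, 14, 6, 3, 8, 7, 15, 11, 12, 13, 2, 9, 5]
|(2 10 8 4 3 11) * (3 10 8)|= 6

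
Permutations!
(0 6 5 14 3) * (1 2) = [6, 2, 1, 0, 4, 14, 5, 7, 8, 9, 10, 11, 12, 13, 3] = (0 6 5 14 3)(1 2)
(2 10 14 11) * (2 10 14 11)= (2 14)(10 11)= [0, 1, 14, 3, 4, 5, 6, 7, 8, 9, 11, 10, 12, 13, 2]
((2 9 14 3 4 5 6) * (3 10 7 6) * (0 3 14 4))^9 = ((0 3)(2 9 4 5 14 10 7 6))^9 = (0 3)(2 9 4 5 14 10 7 6)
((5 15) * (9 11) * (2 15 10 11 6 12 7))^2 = (2 5 11 6 7 15 10 9 12) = ((2 15 5 10 11 9 6 12 7))^2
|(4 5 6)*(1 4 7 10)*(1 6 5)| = 6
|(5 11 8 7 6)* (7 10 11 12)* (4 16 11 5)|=9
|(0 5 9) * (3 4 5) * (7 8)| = |(0 3 4 5 9)(7 8)| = 10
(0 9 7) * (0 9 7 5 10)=(0 7 9 5 10)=[7, 1, 2, 3, 4, 10, 6, 9, 8, 5, 0]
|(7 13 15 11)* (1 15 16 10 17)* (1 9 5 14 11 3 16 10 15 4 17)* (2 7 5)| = 24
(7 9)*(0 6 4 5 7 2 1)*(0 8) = (0 6 4 5 7 9 2 1 8) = [6, 8, 1, 3, 5, 7, 4, 9, 0, 2]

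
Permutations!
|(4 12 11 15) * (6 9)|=|(4 12 11 15)(6 9)|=4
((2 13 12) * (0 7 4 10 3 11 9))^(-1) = ((0 7 4 10 3 11 9)(2 13 12))^(-1) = (0 9 11 3 10 4 7)(2 12 13)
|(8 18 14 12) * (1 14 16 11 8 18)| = |(1 14 12 18 16 11 8)| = 7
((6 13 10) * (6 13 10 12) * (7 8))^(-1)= (6 12 13 10)(7 8)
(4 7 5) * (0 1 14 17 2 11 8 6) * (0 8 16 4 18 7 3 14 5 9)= (0 1 5 18 7 9)(2 11 16 4 3 14 17)(6 8)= [1, 5, 11, 14, 3, 18, 8, 9, 6, 0, 10, 16, 12, 13, 17, 15, 4, 2, 7]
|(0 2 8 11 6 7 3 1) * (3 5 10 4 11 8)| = 12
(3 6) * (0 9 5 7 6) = (0 9 5 7 6 3) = [9, 1, 2, 0, 4, 7, 3, 6, 8, 5]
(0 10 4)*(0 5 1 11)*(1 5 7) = (0 10 4 7 1 11) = [10, 11, 2, 3, 7, 5, 6, 1, 8, 9, 4, 0]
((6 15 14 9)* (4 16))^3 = (4 16)(6 9 14 15)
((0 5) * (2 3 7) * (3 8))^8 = ((0 5)(2 8 3 7))^8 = (8)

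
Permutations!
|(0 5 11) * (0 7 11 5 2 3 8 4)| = |(0 2 3 8 4)(7 11)| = 10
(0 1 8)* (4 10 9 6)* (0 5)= (0 1 8 5)(4 10 9 6)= [1, 8, 2, 3, 10, 0, 4, 7, 5, 6, 9]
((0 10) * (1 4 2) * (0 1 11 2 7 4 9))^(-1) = ((0 10 1 9)(2 11)(4 7))^(-1) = (0 9 1 10)(2 11)(4 7)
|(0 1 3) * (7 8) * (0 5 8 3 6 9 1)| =12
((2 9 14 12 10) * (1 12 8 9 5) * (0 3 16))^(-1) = (0 16 3)(1 5 2 10 12)(8 14 9)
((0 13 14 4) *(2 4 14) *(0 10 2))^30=((14)(0 13)(2 4 10))^30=(14)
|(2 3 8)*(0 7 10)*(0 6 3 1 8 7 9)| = 12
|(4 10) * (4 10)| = 1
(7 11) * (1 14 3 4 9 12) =(1 14 3 4 9 12)(7 11) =[0, 14, 2, 4, 9, 5, 6, 11, 8, 12, 10, 7, 1, 13, 3]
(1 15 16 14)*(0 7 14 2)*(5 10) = (0 7 14 1 15 16 2)(5 10) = [7, 15, 0, 3, 4, 10, 6, 14, 8, 9, 5, 11, 12, 13, 1, 16, 2]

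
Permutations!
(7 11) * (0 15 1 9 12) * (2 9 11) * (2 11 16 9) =(0 15 1 16 9 12)(7 11) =[15, 16, 2, 3, 4, 5, 6, 11, 8, 12, 10, 7, 0, 13, 14, 1, 9]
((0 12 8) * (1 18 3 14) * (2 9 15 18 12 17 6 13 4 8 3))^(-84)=((0 17 6 13 4 8)(1 12 3 14)(2 9 15 18))^(-84)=(18)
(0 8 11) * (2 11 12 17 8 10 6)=(0 10 6 2 11)(8 12 17)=[10, 1, 11, 3, 4, 5, 2, 7, 12, 9, 6, 0, 17, 13, 14, 15, 16, 8]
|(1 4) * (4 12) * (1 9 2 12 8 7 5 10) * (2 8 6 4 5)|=10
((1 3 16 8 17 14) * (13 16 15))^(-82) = ((1 3 15 13 16 8 17 14))^(-82) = (1 17 16 15)(3 14 8 13)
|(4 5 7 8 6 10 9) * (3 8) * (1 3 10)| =|(1 3 8 6)(4 5 7 10 9)| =20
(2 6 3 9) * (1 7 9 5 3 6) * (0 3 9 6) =(0 3 5 9 2 1 7 6) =[3, 7, 1, 5, 4, 9, 0, 6, 8, 2]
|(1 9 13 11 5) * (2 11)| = |(1 9 13 2 11 5)| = 6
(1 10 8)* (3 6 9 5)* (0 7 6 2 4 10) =(0 7 6 9 5 3 2 4 10 8 1) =[7, 0, 4, 2, 10, 3, 9, 6, 1, 5, 8]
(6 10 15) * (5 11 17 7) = [0, 1, 2, 3, 4, 11, 10, 5, 8, 9, 15, 17, 12, 13, 14, 6, 16, 7] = (5 11 17 7)(6 10 15)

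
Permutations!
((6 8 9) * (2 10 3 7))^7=((2 10 3 7)(6 8 9))^7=(2 7 3 10)(6 8 9)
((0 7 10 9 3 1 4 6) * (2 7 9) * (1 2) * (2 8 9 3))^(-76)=(0 2 4 8 10)(1 3 7 6 9)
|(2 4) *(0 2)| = 3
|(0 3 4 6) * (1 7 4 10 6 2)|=4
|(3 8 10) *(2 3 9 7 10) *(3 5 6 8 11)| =12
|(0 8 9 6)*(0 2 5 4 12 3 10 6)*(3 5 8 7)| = 24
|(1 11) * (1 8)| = |(1 11 8)| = 3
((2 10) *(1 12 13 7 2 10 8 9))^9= (1 13 2 9 12 7 8)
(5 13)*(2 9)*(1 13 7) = [0, 13, 9, 3, 4, 7, 6, 1, 8, 2, 10, 11, 12, 5] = (1 13 5 7)(2 9)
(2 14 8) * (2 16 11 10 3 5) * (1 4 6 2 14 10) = (1 4 6 2 10 3 5 14 8 16 11) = [0, 4, 10, 5, 6, 14, 2, 7, 16, 9, 3, 1, 12, 13, 8, 15, 11]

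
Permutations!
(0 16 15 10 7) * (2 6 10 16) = (0 2 6 10 7)(15 16) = [2, 1, 6, 3, 4, 5, 10, 0, 8, 9, 7, 11, 12, 13, 14, 16, 15]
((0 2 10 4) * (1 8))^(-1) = (0 4 10 2)(1 8)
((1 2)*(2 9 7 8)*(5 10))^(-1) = (1 2 8 7 9)(5 10)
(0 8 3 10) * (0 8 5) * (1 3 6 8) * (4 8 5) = (0 4 8 6 5)(1 3 10) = [4, 3, 2, 10, 8, 0, 5, 7, 6, 9, 1]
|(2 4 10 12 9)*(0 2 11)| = 7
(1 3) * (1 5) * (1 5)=(5)(1 3)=[0, 3, 2, 1, 4, 5]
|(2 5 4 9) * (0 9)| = 5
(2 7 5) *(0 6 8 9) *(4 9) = [6, 1, 7, 3, 9, 2, 8, 5, 4, 0] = (0 6 8 4 9)(2 7 5)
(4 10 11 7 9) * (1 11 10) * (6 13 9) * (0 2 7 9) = [2, 11, 7, 3, 1, 5, 13, 6, 8, 4, 10, 9, 12, 0] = (0 2 7 6 13)(1 11 9 4)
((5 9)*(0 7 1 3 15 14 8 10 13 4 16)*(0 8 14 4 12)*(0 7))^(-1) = (1 7 12 13 10 8 16 4 15 3)(5 9)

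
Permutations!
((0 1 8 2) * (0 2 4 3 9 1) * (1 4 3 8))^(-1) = ((3 9 4 8))^(-1) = (3 8 4 9)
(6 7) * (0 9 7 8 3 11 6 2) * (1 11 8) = (0 9 7 2)(1 11 6)(3 8) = [9, 11, 0, 8, 4, 5, 1, 2, 3, 7, 10, 6]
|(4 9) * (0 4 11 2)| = 5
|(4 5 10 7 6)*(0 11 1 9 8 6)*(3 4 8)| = 18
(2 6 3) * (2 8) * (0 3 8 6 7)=[3, 1, 7, 6, 4, 5, 8, 0, 2]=(0 3 6 8 2 7)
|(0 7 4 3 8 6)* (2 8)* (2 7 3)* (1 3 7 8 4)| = |(0 7 1 3 8 6)(2 4)| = 6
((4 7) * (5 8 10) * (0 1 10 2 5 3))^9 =((0 1 10 3)(2 5 8)(4 7))^9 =(0 1 10 3)(4 7)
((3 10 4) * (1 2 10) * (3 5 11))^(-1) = ((1 2 10 4 5 11 3))^(-1) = (1 3 11 5 4 10 2)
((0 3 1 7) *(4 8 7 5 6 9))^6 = (0 4 5)(1 7 9)(3 8 6)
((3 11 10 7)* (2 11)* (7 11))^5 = ((2 7 3)(10 11))^5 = (2 3 7)(10 11)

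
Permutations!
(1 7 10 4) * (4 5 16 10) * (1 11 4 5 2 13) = (1 7 5 16 10 2 13)(4 11) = [0, 7, 13, 3, 11, 16, 6, 5, 8, 9, 2, 4, 12, 1, 14, 15, 10]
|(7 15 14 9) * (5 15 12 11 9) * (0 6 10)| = |(0 6 10)(5 15 14)(7 12 11 9)| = 12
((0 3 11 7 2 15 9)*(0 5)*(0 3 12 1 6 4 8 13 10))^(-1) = (0 10 13 8 4 6 1 12)(2 7 11 3 5 9 15)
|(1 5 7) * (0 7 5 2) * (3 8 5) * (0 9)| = |(0 7 1 2 9)(3 8 5)| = 15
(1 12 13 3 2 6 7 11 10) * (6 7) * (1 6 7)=(1 12 13 3 2)(6 7 11 10)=[0, 12, 1, 2, 4, 5, 7, 11, 8, 9, 6, 10, 13, 3]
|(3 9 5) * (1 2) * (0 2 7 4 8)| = 6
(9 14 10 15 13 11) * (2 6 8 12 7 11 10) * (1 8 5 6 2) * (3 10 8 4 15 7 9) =(1 4 15 13 8 12 9 14)(3 10 7 11)(5 6) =[0, 4, 2, 10, 15, 6, 5, 11, 12, 14, 7, 3, 9, 8, 1, 13]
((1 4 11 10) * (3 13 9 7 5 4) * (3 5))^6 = ((1 5 4 11 10)(3 13 9 7))^6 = (1 5 4 11 10)(3 9)(7 13)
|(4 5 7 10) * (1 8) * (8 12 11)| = 4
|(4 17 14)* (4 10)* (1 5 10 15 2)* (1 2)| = 7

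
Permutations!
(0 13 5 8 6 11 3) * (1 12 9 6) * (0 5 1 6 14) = (0 13 1 12 9 14)(3 5 8 6 11) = [13, 12, 2, 5, 4, 8, 11, 7, 6, 14, 10, 3, 9, 1, 0]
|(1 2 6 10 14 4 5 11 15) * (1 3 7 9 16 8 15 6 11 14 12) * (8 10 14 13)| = 16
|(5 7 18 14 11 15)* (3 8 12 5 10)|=10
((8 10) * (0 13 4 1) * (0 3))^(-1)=(0 3 1 4 13)(8 10)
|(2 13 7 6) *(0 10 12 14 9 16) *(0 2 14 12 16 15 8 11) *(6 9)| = 10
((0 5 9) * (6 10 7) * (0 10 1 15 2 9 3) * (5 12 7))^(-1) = ((0 12 7 6 1 15 2 9 10 5 3))^(-1) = (0 3 5 10 9 2 15 1 6 7 12)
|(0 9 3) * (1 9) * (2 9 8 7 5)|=8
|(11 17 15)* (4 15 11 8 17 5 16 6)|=8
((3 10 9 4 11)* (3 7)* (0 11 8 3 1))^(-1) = (0 1 7 11)(3 8 4 9 10)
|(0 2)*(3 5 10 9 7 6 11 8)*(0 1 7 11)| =30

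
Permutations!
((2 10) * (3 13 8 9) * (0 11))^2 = ((0 11)(2 10)(3 13 8 9))^2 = (3 8)(9 13)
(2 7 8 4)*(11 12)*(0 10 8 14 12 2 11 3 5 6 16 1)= (0 10 8 4 11 2 7 14 12 3 5 6 16 1)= [10, 0, 7, 5, 11, 6, 16, 14, 4, 9, 8, 2, 3, 13, 12, 15, 1]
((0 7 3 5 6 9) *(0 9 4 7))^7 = (9)(3 6 7 5 4)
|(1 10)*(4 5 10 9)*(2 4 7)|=7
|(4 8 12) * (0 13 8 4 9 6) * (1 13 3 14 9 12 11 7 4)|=|(0 3 14 9 6)(1 13 8 11 7 4)|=30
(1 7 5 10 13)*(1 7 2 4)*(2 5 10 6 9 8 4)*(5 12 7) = (1 12 7 10 13 5 6 9 8 4) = [0, 12, 2, 3, 1, 6, 9, 10, 4, 8, 13, 11, 7, 5]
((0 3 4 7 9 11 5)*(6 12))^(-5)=(0 4 9 5 3 7 11)(6 12)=((0 3 4 7 9 11 5)(6 12))^(-5)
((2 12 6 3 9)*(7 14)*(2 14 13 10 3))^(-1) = ((2 12 6)(3 9 14 7 13 10))^(-1) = (2 6 12)(3 10 13 7 14 9)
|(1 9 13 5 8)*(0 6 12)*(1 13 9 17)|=6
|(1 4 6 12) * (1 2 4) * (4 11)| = 5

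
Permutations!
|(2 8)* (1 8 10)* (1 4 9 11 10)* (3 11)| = 15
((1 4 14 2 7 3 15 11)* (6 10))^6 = (1 15 7 14)(2 4 11 3)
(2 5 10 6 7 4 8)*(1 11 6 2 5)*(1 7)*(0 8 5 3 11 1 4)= [8, 1, 7, 11, 5, 10, 4, 0, 3, 9, 2, 6]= (0 8 3 11 6 4 5 10 2 7)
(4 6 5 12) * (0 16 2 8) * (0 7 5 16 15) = (0 15)(2 8 7 5 12 4 6 16) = [15, 1, 8, 3, 6, 12, 16, 5, 7, 9, 10, 11, 4, 13, 14, 0, 2]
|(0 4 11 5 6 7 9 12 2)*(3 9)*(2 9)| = 8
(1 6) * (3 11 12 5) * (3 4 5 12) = (12)(1 6)(3 11)(4 5) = [0, 6, 2, 11, 5, 4, 1, 7, 8, 9, 10, 3, 12]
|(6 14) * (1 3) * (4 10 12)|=|(1 3)(4 10 12)(6 14)|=6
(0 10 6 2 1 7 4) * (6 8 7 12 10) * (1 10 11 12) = [6, 1, 10, 3, 0, 5, 2, 4, 7, 9, 8, 12, 11] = (0 6 2 10 8 7 4)(11 12)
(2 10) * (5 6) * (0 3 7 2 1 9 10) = [3, 9, 0, 7, 4, 6, 5, 2, 8, 10, 1] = (0 3 7 2)(1 9 10)(5 6)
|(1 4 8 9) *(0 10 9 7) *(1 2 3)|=|(0 10 9 2 3 1 4 8 7)|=9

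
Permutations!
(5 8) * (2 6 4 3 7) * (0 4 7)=(0 4 3)(2 6 7)(5 8)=[4, 1, 6, 0, 3, 8, 7, 2, 5]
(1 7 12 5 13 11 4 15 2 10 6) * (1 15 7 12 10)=[0, 12, 1, 3, 7, 13, 15, 10, 8, 9, 6, 4, 5, 11, 14, 2]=(1 12 5 13 11 4 7 10 6 15 2)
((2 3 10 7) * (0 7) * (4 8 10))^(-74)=(0 3 10 2 8 7 4)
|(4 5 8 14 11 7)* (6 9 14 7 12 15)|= |(4 5 8 7)(6 9 14 11 12 15)|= 12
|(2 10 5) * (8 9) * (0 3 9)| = 12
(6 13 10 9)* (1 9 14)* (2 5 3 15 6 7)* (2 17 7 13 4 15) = (1 9 13 10 14)(2 5 3)(4 15 6)(7 17) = [0, 9, 5, 2, 15, 3, 4, 17, 8, 13, 14, 11, 12, 10, 1, 6, 16, 7]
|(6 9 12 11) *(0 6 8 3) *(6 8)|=12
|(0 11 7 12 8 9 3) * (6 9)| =|(0 11 7 12 8 6 9 3)| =8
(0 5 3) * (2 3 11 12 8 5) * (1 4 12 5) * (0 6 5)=(0 2 3 6 5 11)(1 4 12 8)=[2, 4, 3, 6, 12, 11, 5, 7, 1, 9, 10, 0, 8]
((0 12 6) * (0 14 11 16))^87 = (0 14)(6 16)(11 12)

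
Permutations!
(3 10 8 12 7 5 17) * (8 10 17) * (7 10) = [0, 1, 2, 17, 4, 8, 6, 5, 12, 9, 7, 11, 10, 13, 14, 15, 16, 3] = (3 17)(5 8 12 10 7)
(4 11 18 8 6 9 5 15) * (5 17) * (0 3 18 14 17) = (0 3 18 8 6 9)(4 11 14 17 5 15) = [3, 1, 2, 18, 11, 15, 9, 7, 6, 0, 10, 14, 12, 13, 17, 4, 16, 5, 8]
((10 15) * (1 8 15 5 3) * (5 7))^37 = ((1 8 15 10 7 5 3))^37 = (1 15 7 3 8 10 5)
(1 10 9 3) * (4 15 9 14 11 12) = (1 10 14 11 12 4 15 9 3) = [0, 10, 2, 1, 15, 5, 6, 7, 8, 3, 14, 12, 4, 13, 11, 9]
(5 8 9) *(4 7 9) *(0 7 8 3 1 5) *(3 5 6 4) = (0 7 9)(1 6 4 8 3) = [7, 6, 2, 1, 8, 5, 4, 9, 3, 0]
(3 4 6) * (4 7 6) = (3 7 6) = [0, 1, 2, 7, 4, 5, 3, 6]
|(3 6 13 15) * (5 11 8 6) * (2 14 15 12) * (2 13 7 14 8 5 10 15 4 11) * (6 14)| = 6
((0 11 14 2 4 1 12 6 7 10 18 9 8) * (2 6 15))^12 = (0 6 18)(1 15 4 12 2)(7 9 11)(8 14 10)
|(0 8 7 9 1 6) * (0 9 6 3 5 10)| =|(0 8 7 6 9 1 3 5 10)| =9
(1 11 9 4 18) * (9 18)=(1 11 18)(4 9)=[0, 11, 2, 3, 9, 5, 6, 7, 8, 4, 10, 18, 12, 13, 14, 15, 16, 17, 1]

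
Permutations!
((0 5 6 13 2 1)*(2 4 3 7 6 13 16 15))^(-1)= (0 1 2 15 16 6 7 3 4 13 5)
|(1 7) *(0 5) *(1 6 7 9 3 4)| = |(0 5)(1 9 3 4)(6 7)| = 4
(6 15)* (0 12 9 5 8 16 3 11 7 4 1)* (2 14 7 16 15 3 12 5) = (0 5 8 15 6 3 11 16 12 9 2 14 7 4 1) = [5, 0, 14, 11, 1, 8, 3, 4, 15, 2, 10, 16, 9, 13, 7, 6, 12]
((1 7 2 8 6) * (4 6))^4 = (1 4 2)(6 8 7)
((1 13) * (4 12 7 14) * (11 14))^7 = (1 13)(4 7 14 12 11)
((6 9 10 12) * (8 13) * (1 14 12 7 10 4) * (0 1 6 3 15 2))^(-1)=(0 2 15 3 12 14 1)(4 9 6)(7 10)(8 13)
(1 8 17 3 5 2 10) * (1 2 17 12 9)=[0, 8, 10, 5, 4, 17, 6, 7, 12, 1, 2, 11, 9, 13, 14, 15, 16, 3]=(1 8 12 9)(2 10)(3 5 17)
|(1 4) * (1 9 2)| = |(1 4 9 2)| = 4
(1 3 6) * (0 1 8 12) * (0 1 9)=(0 9)(1 3 6 8 12)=[9, 3, 2, 6, 4, 5, 8, 7, 12, 0, 10, 11, 1]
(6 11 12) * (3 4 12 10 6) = (3 4 12)(6 11 10) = [0, 1, 2, 4, 12, 5, 11, 7, 8, 9, 6, 10, 3]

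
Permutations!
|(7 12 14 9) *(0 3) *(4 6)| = 4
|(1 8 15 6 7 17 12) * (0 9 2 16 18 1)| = 12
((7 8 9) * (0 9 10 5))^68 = (0 7 10)(5 9 8) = ((0 9 7 8 10 5))^68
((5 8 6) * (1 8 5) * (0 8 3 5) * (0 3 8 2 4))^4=((0 2 4)(1 8 6)(3 5))^4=(0 2 4)(1 8 6)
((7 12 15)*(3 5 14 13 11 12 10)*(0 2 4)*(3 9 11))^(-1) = (0 4 2)(3 13 14 5)(7 15 12 11 9 10)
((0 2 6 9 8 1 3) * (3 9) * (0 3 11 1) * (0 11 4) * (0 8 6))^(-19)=(0 2)(1 11 8 4 6 9)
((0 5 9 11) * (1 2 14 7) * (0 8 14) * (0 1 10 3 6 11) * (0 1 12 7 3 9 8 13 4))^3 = (0 14 11)(1 7)(2 10)(3 13 5)(4 8 6)(9 12)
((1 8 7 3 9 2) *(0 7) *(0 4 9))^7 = (0 7 3)(1 4 2 8 9)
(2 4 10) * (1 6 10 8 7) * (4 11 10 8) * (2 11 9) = (1 6 8 7)(2 9)(10 11) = [0, 6, 9, 3, 4, 5, 8, 1, 7, 2, 11, 10]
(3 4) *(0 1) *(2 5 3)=(0 1)(2 5 3 4)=[1, 0, 5, 4, 2, 3]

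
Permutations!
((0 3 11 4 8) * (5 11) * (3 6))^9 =((0 6 3 5 11 4 8))^9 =(0 3 11 8 6 5 4)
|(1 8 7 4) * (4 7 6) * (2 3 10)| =12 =|(1 8 6 4)(2 3 10)|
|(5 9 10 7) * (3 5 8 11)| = 7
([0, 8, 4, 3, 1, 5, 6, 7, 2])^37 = [0, 8, 4, 3, 1, 5, 6, 7, 2]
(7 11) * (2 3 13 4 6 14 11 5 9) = [0, 1, 3, 13, 6, 9, 14, 5, 8, 2, 10, 7, 12, 4, 11] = (2 3 13 4 6 14 11 7 5 9)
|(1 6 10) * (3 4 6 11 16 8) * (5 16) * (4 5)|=|(1 11 4 6 10)(3 5 16 8)|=20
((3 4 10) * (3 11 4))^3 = ((4 10 11))^3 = (11)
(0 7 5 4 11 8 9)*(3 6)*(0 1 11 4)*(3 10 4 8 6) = [7, 11, 2, 3, 8, 0, 10, 5, 9, 1, 4, 6] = (0 7 5)(1 11 6 10 4 8 9)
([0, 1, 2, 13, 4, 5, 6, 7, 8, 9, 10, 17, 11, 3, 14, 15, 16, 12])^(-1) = [0, 1, 2, 13, 4, 5, 6, 7, 8, 9, 10, 12, 17, 3, 14, 15, 16, 11]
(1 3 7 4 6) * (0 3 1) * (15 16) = [3, 1, 2, 7, 6, 5, 0, 4, 8, 9, 10, 11, 12, 13, 14, 16, 15] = (0 3 7 4 6)(15 16)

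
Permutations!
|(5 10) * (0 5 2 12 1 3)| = |(0 5 10 2 12 1 3)| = 7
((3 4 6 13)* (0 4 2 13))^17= (0 6 4)(2 3 13)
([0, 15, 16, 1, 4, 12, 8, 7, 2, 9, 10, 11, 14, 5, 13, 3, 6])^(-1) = [0, 3, 8, 15, 4, 13, 16, 7, 6, 9, 10, 11, 5, 14, 12, 1, 2]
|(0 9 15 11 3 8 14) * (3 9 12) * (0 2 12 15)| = 20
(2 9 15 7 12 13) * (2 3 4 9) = [0, 1, 2, 4, 9, 5, 6, 12, 8, 15, 10, 11, 13, 3, 14, 7] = (3 4 9 15 7 12 13)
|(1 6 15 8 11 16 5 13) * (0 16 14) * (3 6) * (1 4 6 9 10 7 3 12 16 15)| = |(0 15 8 11 14)(1 12 16 5 13 4 6)(3 9 10 7)| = 140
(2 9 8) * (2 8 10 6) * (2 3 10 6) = (2 9 6 3 10) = [0, 1, 9, 10, 4, 5, 3, 7, 8, 6, 2]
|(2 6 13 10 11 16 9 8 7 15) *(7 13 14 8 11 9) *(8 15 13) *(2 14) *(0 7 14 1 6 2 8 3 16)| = 42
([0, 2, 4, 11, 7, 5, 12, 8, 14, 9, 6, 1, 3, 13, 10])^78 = [0, 2, 4, 11, 7, 5, 12, 8, 14, 9, 6, 1, 3, 13, 10]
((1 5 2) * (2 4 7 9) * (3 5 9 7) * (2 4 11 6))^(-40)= (11)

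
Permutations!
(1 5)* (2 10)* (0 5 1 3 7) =[5, 1, 10, 7, 4, 3, 6, 0, 8, 9, 2] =(0 5 3 7)(2 10)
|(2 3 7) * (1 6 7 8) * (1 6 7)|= |(1 7 2 3 8 6)|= 6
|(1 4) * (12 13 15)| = 6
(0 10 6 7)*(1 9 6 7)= [10, 9, 2, 3, 4, 5, 1, 0, 8, 6, 7]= (0 10 7)(1 9 6)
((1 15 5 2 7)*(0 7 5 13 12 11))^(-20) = ((0 7 1 15 13 12 11)(2 5))^(-20) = (0 7 1 15 13 12 11)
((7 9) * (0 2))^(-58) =(9)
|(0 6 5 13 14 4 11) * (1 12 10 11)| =10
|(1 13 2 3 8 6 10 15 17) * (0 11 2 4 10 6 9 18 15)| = |(0 11 2 3 8 9 18 15 17 1 13 4 10)| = 13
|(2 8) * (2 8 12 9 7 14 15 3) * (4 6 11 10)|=28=|(2 12 9 7 14 15 3)(4 6 11 10)|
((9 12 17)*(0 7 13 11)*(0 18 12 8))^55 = ((0 7 13 11 18 12 17 9 8))^55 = (0 7 13 11 18 12 17 9 8)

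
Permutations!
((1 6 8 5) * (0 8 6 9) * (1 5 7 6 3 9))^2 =((0 8 7 6 3 9))^2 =(0 7 3)(6 9 8)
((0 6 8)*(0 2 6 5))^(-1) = (0 5)(2 8 6)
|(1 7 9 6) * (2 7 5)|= |(1 5 2 7 9 6)|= 6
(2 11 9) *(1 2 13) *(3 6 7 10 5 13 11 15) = [0, 2, 15, 6, 4, 13, 7, 10, 8, 11, 5, 9, 12, 1, 14, 3] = (1 2 15 3 6 7 10 5 13)(9 11)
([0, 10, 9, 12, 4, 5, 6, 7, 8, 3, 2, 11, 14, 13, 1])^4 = [0, 3, 14, 10, 4, 5, 6, 7, 8, 1, 12, 11, 2, 13, 9]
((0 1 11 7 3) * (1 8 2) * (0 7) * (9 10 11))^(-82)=(0 2 9 11 8 1 10)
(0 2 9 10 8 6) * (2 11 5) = (0 11 5 2 9 10 8 6) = [11, 1, 9, 3, 4, 2, 0, 7, 6, 10, 8, 5]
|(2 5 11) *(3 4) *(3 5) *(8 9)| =10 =|(2 3 4 5 11)(8 9)|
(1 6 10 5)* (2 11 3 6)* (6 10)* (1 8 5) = [0, 2, 11, 10, 4, 8, 6, 7, 5, 9, 1, 3] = (1 2 11 3 10)(5 8)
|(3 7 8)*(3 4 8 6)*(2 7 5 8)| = 7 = |(2 7 6 3 5 8 4)|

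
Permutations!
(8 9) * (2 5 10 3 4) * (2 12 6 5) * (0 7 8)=(0 7 8 9)(3 4 12 6 5 10)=[7, 1, 2, 4, 12, 10, 5, 8, 9, 0, 3, 11, 6]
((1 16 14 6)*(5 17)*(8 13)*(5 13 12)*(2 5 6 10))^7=(1 13 10 6 17 14 12 5 16 8 2)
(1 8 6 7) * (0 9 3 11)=(0 9 3 11)(1 8 6 7)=[9, 8, 2, 11, 4, 5, 7, 1, 6, 3, 10, 0]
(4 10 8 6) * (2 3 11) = (2 3 11)(4 10 8 6) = [0, 1, 3, 11, 10, 5, 4, 7, 6, 9, 8, 2]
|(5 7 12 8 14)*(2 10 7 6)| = |(2 10 7 12 8 14 5 6)| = 8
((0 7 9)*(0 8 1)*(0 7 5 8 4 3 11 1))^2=(0 8 5)(1 9 3)(4 11 7)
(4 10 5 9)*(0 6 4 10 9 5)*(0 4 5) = [6, 1, 2, 3, 9, 0, 5, 7, 8, 10, 4] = (0 6 5)(4 9 10)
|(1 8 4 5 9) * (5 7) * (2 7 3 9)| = 15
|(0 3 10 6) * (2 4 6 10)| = 5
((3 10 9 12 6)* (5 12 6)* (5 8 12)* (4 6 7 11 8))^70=(3 4 8 7 10 6 12 11 9)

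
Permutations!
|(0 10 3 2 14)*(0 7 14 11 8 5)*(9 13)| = 14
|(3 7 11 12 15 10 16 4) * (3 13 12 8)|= |(3 7 11 8)(4 13 12 15 10 16)|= 12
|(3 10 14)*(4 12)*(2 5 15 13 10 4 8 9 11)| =12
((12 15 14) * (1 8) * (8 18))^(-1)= ((1 18 8)(12 15 14))^(-1)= (1 8 18)(12 14 15)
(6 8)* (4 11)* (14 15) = (4 11)(6 8)(14 15) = [0, 1, 2, 3, 11, 5, 8, 7, 6, 9, 10, 4, 12, 13, 15, 14]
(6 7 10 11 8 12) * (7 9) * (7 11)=(6 9 11 8 12)(7 10)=[0, 1, 2, 3, 4, 5, 9, 10, 12, 11, 7, 8, 6]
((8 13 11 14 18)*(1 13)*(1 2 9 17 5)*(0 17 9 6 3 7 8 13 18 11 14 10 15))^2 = (0 5 18 14 10)(1 13 11 15 17)(2 3 8 6 7) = ((0 17 5 1 18 13 14 11 10 15)(2 6 3 7 8))^2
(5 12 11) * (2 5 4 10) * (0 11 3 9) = (0 11 4 10 2 5 12 3 9) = [11, 1, 5, 9, 10, 12, 6, 7, 8, 0, 2, 4, 3]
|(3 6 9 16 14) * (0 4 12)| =|(0 4 12)(3 6 9 16 14)| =15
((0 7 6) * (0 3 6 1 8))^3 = ((0 7 1 8)(3 6))^3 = (0 8 1 7)(3 6)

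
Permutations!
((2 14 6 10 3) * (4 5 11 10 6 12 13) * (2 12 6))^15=(14)(3 12 13 4 5 11 10)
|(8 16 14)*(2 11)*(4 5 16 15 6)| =14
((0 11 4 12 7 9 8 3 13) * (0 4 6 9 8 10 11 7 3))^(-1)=(0 8 7)(3 12 4 13)(6 11 10 9)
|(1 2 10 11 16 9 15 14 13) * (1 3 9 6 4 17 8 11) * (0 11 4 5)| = 15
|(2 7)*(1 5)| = 2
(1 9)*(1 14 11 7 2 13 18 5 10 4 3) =(1 9 14 11 7 2 13 18 5 10 4 3) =[0, 9, 13, 1, 3, 10, 6, 2, 8, 14, 4, 7, 12, 18, 11, 15, 16, 17, 5]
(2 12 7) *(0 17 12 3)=(0 17 12 7 2 3)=[17, 1, 3, 0, 4, 5, 6, 2, 8, 9, 10, 11, 7, 13, 14, 15, 16, 12]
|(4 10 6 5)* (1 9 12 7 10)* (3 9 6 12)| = 12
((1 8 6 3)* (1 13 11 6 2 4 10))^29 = (1 10 4 2 8)(3 13 11 6)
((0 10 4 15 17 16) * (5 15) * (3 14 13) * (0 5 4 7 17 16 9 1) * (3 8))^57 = (0 17)(1 7)(3 14 13 8)(9 10)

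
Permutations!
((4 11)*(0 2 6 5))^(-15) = ((0 2 6 5)(4 11))^(-15) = (0 2 6 5)(4 11)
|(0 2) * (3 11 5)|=6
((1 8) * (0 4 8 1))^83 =((0 4 8))^83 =(0 8 4)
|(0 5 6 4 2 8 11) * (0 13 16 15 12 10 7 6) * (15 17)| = |(0 5)(2 8 11 13 16 17 15 12 10 7 6 4)| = 12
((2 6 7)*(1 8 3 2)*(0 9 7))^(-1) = ((0 9 7 1 8 3 2 6))^(-1) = (0 6 2 3 8 1 7 9)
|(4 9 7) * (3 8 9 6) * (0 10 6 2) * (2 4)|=|(0 10 6 3 8 9 7 2)|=8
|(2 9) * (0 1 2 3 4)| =6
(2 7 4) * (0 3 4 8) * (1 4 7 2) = (0 3 7 8)(1 4) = [3, 4, 2, 7, 1, 5, 6, 8, 0]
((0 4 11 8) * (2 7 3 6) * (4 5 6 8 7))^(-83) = (0 3 11 2 5 8 7 4 6)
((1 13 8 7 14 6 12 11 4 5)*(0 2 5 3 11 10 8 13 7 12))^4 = ((0 2 5 1 7 14 6)(3 11 4)(8 12 10))^4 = (0 7 2 14 5 6 1)(3 11 4)(8 12 10)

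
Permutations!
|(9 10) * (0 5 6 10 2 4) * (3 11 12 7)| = 28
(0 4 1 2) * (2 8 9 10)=[4, 8, 0, 3, 1, 5, 6, 7, 9, 10, 2]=(0 4 1 8 9 10 2)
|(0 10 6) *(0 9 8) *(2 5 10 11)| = 8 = |(0 11 2 5 10 6 9 8)|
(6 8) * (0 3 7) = (0 3 7)(6 8) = [3, 1, 2, 7, 4, 5, 8, 0, 6]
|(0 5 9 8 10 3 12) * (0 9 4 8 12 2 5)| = 6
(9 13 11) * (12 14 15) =[0, 1, 2, 3, 4, 5, 6, 7, 8, 13, 10, 9, 14, 11, 15, 12] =(9 13 11)(12 14 15)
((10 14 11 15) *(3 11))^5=((3 11 15 10 14))^5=(15)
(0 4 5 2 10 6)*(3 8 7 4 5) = (0 5 2 10 6)(3 8 7 4) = [5, 1, 10, 8, 3, 2, 0, 4, 7, 9, 6]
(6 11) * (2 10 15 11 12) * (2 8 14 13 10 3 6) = (2 3 6 12 8 14 13 10 15 11) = [0, 1, 3, 6, 4, 5, 12, 7, 14, 9, 15, 2, 8, 10, 13, 11]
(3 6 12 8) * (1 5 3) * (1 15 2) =(1 5 3 6 12 8 15 2) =[0, 5, 1, 6, 4, 3, 12, 7, 15, 9, 10, 11, 8, 13, 14, 2]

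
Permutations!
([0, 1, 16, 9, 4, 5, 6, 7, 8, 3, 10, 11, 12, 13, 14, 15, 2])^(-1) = (2 16)(3 9)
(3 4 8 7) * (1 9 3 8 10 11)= [0, 9, 2, 4, 10, 5, 6, 8, 7, 3, 11, 1]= (1 9 3 4 10 11)(7 8)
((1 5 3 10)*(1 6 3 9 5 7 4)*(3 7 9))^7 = (1 4 7 6 10 3 5 9)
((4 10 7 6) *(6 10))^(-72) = ((4 6)(7 10))^(-72) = (10)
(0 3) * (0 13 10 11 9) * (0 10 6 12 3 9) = (0 9 10 11)(3 13 6 12) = [9, 1, 2, 13, 4, 5, 12, 7, 8, 10, 11, 0, 3, 6]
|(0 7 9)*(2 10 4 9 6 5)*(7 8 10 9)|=9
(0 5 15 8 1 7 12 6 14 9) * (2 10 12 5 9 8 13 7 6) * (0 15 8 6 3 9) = (1 3 9 15 13 7 5 8)(2 10 12)(6 14) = [0, 3, 10, 9, 4, 8, 14, 5, 1, 15, 12, 11, 2, 7, 6, 13]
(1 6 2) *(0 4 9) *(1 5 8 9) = (0 4 1 6 2 5 8 9) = [4, 6, 5, 3, 1, 8, 2, 7, 9, 0]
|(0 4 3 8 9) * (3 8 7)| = |(0 4 8 9)(3 7)| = 4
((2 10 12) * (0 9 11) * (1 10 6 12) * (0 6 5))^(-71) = (0 5 2 12 6 11 9)(1 10)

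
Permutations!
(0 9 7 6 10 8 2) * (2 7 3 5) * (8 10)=[9, 1, 0, 5, 4, 2, 8, 6, 7, 3, 10]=(10)(0 9 3 5 2)(6 8 7)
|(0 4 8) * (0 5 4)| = 3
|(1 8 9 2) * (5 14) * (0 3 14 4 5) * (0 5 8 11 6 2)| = 28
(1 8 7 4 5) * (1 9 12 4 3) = (1 8 7 3)(4 5 9 12) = [0, 8, 2, 1, 5, 9, 6, 3, 7, 12, 10, 11, 4]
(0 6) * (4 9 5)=(0 6)(4 9 5)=[6, 1, 2, 3, 9, 4, 0, 7, 8, 5]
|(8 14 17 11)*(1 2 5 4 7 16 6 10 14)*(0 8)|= |(0 8 1 2 5 4 7 16 6 10 14 17 11)|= 13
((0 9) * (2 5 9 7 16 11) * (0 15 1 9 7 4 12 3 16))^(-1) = (0 7 5 2 11 16 3 12 4)(1 15 9)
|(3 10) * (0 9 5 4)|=|(0 9 5 4)(3 10)|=4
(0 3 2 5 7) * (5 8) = [3, 1, 8, 2, 4, 7, 6, 0, 5] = (0 3 2 8 5 7)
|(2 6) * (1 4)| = |(1 4)(2 6)| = 2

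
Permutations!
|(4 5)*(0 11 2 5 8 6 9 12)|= 9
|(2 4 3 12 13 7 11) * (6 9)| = |(2 4 3 12 13 7 11)(6 9)| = 14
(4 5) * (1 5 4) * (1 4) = [0, 5, 2, 3, 1, 4] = (1 5 4)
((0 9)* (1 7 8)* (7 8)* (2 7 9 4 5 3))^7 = ((0 4 5 3 2 7 9)(1 8))^7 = (9)(1 8)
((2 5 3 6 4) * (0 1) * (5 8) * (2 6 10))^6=(2 8 5 3 10)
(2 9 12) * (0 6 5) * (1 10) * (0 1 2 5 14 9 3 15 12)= [6, 10, 3, 15, 4, 1, 14, 7, 8, 0, 2, 11, 5, 13, 9, 12]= (0 6 14 9)(1 10 2 3 15 12 5)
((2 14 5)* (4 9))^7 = (2 14 5)(4 9)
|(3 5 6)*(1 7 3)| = |(1 7 3 5 6)| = 5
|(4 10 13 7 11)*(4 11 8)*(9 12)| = 10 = |(4 10 13 7 8)(9 12)|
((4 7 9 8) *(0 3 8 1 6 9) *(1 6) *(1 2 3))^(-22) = (9)(0 7 4 8 3 2 1)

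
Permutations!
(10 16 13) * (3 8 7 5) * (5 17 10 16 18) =[0, 1, 2, 8, 4, 3, 6, 17, 7, 9, 18, 11, 12, 16, 14, 15, 13, 10, 5] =(3 8 7 17 10 18 5)(13 16)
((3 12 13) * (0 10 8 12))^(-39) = ((0 10 8 12 13 3))^(-39) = (0 12)(3 8)(10 13)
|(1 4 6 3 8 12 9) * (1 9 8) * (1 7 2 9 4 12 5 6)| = |(1 12 8 5 6 3 7 2 9 4)| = 10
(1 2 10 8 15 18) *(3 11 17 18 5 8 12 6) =(1 2 10 12 6 3 11 17 18)(5 8 15) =[0, 2, 10, 11, 4, 8, 3, 7, 15, 9, 12, 17, 6, 13, 14, 5, 16, 18, 1]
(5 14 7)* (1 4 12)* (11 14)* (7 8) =[0, 4, 2, 3, 12, 11, 6, 5, 7, 9, 10, 14, 1, 13, 8] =(1 4 12)(5 11 14 8 7)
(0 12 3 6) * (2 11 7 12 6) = (0 6)(2 11 7 12 3) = [6, 1, 11, 2, 4, 5, 0, 12, 8, 9, 10, 7, 3]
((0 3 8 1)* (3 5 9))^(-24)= (9)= ((0 5 9 3 8 1))^(-24)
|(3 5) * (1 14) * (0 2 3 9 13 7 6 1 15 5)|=24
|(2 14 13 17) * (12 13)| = |(2 14 12 13 17)| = 5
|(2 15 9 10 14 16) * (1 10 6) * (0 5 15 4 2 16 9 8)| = 20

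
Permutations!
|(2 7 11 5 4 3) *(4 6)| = 7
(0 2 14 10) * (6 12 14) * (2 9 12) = [9, 1, 6, 3, 4, 5, 2, 7, 8, 12, 0, 11, 14, 13, 10] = (0 9 12 14 10)(2 6)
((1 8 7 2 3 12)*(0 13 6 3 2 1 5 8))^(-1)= (0 1 7 8 5 12 3 6 13)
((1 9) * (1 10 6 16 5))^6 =((1 9 10 6 16 5))^6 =(16)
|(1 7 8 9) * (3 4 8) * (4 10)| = |(1 7 3 10 4 8 9)| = 7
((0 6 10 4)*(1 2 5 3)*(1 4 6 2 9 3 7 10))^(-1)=(0 4 3 9 1 6 10 7 5 2)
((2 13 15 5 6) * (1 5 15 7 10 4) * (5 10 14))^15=(15)(2 14)(5 13)(6 7)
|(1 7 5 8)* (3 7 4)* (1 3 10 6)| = 4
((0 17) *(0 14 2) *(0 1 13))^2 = (0 14 1)(2 13 17) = ((0 17 14 2 1 13))^2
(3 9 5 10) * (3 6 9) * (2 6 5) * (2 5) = (2 6 9 5 10) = [0, 1, 6, 3, 4, 10, 9, 7, 8, 5, 2]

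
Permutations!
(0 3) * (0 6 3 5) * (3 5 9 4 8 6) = (0 9 4 8 6 5) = [9, 1, 2, 3, 8, 0, 5, 7, 6, 4]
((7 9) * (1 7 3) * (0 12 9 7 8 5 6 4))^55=(0 12 9 3 1 8 5 6 4)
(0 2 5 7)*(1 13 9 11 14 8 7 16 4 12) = [2, 13, 5, 3, 12, 16, 6, 0, 7, 11, 10, 14, 1, 9, 8, 15, 4] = (0 2 5 16 4 12 1 13 9 11 14 8 7)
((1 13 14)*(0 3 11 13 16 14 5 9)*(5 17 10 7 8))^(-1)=(0 9 5 8 7 10 17 13 11 3)(1 14 16)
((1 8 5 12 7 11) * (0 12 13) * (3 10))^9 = (0 12 7 11 1 8 5 13)(3 10)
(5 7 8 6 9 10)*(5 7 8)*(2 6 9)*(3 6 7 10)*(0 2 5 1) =(10)(0 2 7 1)(3 6 5 8 9) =[2, 0, 7, 6, 4, 8, 5, 1, 9, 3, 10]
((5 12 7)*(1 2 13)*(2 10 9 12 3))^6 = ((1 10 9 12 7 5 3 2 13))^6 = (1 3 12)(2 7 10)(5 9 13)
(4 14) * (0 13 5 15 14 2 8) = [13, 1, 8, 3, 2, 15, 6, 7, 0, 9, 10, 11, 12, 5, 4, 14] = (0 13 5 15 14 4 2 8)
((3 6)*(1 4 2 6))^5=((1 4 2 6 3))^5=(6)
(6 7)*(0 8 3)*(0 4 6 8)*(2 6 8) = [0, 1, 6, 4, 8, 5, 7, 2, 3] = (2 6 7)(3 4 8)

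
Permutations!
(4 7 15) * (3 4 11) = (3 4 7 15 11) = [0, 1, 2, 4, 7, 5, 6, 15, 8, 9, 10, 3, 12, 13, 14, 11]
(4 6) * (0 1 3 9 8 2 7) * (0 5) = (0 1 3 9 8 2 7 5)(4 6) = [1, 3, 7, 9, 6, 0, 4, 5, 2, 8]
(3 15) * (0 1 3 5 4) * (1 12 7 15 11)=(0 12 7 15 5 4)(1 3 11)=[12, 3, 2, 11, 0, 4, 6, 15, 8, 9, 10, 1, 7, 13, 14, 5]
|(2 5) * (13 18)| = |(2 5)(13 18)| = 2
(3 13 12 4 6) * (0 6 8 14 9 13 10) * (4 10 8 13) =[6, 1, 2, 8, 13, 5, 3, 7, 14, 4, 0, 11, 10, 12, 9] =(0 6 3 8 14 9 4 13 12 10)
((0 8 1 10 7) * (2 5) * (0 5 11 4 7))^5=(11)(0 8 1 10)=((0 8 1 10)(2 11 4 7 5))^5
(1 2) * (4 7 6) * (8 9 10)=(1 2)(4 7 6)(8 9 10)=[0, 2, 1, 3, 7, 5, 4, 6, 9, 10, 8]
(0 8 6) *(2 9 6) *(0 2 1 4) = [8, 4, 9, 3, 0, 5, 2, 7, 1, 6] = (0 8 1 4)(2 9 6)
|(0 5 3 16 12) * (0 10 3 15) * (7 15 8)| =20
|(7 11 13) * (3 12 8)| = 3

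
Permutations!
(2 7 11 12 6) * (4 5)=[0, 1, 7, 3, 5, 4, 2, 11, 8, 9, 10, 12, 6]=(2 7 11 12 6)(4 5)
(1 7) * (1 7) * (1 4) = (7)(1 4) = [0, 4, 2, 3, 1, 5, 6, 7]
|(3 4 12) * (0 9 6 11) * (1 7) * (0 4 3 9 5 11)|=|(0 5 11 4 12 9 6)(1 7)|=14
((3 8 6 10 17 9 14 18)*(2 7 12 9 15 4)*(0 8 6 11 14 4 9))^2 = (0 11 18 6 17 9 2 12 8 14 3 10 15 4 7)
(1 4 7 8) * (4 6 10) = [0, 6, 2, 3, 7, 5, 10, 8, 1, 9, 4] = (1 6 10 4 7 8)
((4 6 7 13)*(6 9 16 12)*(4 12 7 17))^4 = (4 13)(6 16)(7 17)(9 12)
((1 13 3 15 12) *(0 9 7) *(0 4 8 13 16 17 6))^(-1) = ((0 9 7 4 8 13 3 15 12 1 16 17 6))^(-1) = (0 6 17 16 1 12 15 3 13 8 4 7 9)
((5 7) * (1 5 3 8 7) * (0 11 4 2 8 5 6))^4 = (0 8 1 4 3)(2 5 11 7 6)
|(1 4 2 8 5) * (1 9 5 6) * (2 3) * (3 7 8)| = 10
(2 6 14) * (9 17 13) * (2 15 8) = (2 6 14 15 8)(9 17 13) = [0, 1, 6, 3, 4, 5, 14, 7, 2, 17, 10, 11, 12, 9, 15, 8, 16, 13]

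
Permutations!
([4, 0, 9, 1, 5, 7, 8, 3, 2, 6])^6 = (2 6)(8 9)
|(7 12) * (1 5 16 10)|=|(1 5 16 10)(7 12)|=4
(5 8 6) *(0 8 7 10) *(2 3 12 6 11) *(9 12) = [8, 1, 3, 9, 4, 7, 5, 10, 11, 12, 0, 2, 6] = (0 8 11 2 3 9 12 6 5 7 10)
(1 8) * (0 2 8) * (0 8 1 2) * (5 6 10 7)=[0, 8, 1, 3, 4, 6, 10, 5, 2, 9, 7]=(1 8 2)(5 6 10 7)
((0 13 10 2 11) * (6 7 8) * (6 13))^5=((0 6 7 8 13 10 2 11))^5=(0 10 7 11 13 6 2 8)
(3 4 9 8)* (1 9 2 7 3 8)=[0, 9, 7, 4, 2, 5, 6, 3, 8, 1]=(1 9)(2 7 3 4)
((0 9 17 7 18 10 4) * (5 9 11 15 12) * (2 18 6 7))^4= (0 5 18 11 9 10 15 17 4 12 2)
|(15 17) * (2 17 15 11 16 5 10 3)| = 7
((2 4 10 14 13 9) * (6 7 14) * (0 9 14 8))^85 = (0 6 2 8 10 9 7 4)(13 14)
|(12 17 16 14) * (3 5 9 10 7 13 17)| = |(3 5 9 10 7 13 17 16 14 12)| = 10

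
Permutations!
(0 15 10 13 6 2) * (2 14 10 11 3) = [15, 1, 0, 2, 4, 5, 14, 7, 8, 9, 13, 3, 12, 6, 10, 11] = (0 15 11 3 2)(6 14 10 13)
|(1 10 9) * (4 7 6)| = |(1 10 9)(4 7 6)| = 3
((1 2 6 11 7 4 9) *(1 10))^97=((1 2 6 11 7 4 9 10))^97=(1 2 6 11 7 4 9 10)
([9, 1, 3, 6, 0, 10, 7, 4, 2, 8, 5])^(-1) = [4, 1, 8, 2, 7, 10, 3, 6, 9, 0, 5]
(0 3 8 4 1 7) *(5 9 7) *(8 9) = (0 3 9 7)(1 5 8 4) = [3, 5, 2, 9, 1, 8, 6, 0, 4, 7]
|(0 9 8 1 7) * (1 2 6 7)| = 6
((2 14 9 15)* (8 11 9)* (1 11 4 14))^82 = ((1 11 9 15 2)(4 14 8))^82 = (1 9 2 11 15)(4 14 8)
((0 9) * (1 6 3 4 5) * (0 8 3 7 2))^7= ((0 9 8 3 4 5 1 6 7 2))^7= (0 6 4 9 7 5 8 2 1 3)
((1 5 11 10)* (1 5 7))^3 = (11)(1 7)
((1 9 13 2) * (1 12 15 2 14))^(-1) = (1 14 13 9)(2 15 12)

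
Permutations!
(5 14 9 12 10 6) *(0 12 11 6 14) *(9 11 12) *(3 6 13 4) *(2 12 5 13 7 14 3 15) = (0 9 5)(2 12 10 3 6 13 4 15)(7 14 11) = [9, 1, 12, 6, 15, 0, 13, 14, 8, 5, 3, 7, 10, 4, 11, 2]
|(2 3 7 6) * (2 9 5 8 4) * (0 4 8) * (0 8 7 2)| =|(0 4)(2 3)(5 8 7 6 9)| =10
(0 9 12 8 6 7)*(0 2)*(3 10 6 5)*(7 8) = (0 9 12 7 2)(3 10 6 8 5) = [9, 1, 0, 10, 4, 3, 8, 2, 5, 12, 6, 11, 7]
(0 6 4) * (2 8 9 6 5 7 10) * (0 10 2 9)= (0 5 7 2 8)(4 10 9 6)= [5, 1, 8, 3, 10, 7, 4, 2, 0, 6, 9]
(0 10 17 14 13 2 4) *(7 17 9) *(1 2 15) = (0 10 9 7 17 14 13 15 1 2 4) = [10, 2, 4, 3, 0, 5, 6, 17, 8, 7, 9, 11, 12, 15, 13, 1, 16, 14]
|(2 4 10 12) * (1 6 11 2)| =7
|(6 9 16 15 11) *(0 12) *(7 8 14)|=|(0 12)(6 9 16 15 11)(7 8 14)|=30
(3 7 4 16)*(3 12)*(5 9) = (3 7 4 16 12)(5 9) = [0, 1, 2, 7, 16, 9, 6, 4, 8, 5, 10, 11, 3, 13, 14, 15, 12]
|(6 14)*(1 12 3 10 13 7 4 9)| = 8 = |(1 12 3 10 13 7 4 9)(6 14)|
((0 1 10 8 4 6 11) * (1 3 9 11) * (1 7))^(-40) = ((0 3 9 11)(1 10 8 4 6 7))^(-40) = (11)(1 8 6)(4 7 10)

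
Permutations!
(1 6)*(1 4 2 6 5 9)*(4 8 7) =(1 5 9)(2 6 8 7 4) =[0, 5, 6, 3, 2, 9, 8, 4, 7, 1]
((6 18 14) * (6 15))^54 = (6 14)(15 18)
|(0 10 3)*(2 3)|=4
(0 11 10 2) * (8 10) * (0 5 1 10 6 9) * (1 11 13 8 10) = (0 13 8 6 9)(2 5 11 10) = [13, 1, 5, 3, 4, 11, 9, 7, 6, 0, 2, 10, 12, 8]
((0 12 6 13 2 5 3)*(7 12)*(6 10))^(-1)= ((0 7 12 10 6 13 2 5 3))^(-1)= (0 3 5 2 13 6 10 12 7)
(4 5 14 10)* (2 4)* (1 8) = (1 8)(2 4 5 14 10) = [0, 8, 4, 3, 5, 14, 6, 7, 1, 9, 2, 11, 12, 13, 10]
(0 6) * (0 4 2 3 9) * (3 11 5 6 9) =(0 9)(2 11 5 6 4) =[9, 1, 11, 3, 2, 6, 4, 7, 8, 0, 10, 5]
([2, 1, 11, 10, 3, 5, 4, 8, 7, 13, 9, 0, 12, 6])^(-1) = (0 11 2)(3 4 6 13 9 10)(7 8)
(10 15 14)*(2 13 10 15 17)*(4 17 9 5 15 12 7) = (2 13 10 9 5 15 14 12 7 4 17) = [0, 1, 13, 3, 17, 15, 6, 4, 8, 5, 9, 11, 7, 10, 12, 14, 16, 2]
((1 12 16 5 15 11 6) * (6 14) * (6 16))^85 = ((1 12 6)(5 15 11 14 16))^85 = (16)(1 12 6)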